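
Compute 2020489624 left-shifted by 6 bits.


0b1111000011011100011100110011000 << 6 = 0b1111000011011100011100110011000000000 = 129311335936

129311335936


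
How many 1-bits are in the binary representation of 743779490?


0b101100010101010010110010100010 has 13 set bits

13


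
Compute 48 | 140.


0b110000 | 0b10001100 = 0b10111100 = 188

188


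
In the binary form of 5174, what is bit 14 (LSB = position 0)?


0b1010000110110, position 14 = 0

0


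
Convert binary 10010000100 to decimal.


10010000100 in decimal = 1156

1156


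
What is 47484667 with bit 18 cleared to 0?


47484667 & ~(1 << 18) = 47222523

47222523


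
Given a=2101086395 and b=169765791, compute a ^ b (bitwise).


2101086395 ^ 169765791 = 1998742308

1998742308


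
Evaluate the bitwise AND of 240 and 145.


0b11110000 & 0b10010001 = 0b10010000 = 144

144


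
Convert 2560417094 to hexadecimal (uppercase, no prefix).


2560417094 = 989CDD46 hex

989CDD46


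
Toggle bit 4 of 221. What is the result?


221 ^ (1 << 4) = 221 ^ 16 = 205

205


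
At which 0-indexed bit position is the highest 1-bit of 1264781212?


0b1001011011000110000011110011100. Highest set bit at position 30

30


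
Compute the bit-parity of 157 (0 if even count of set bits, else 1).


0b10011101 has 5 ones => parity 1

1


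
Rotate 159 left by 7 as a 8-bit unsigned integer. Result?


Rotate 0b10011111 left by 7 (8-bit) = 0b11001111 = 207

207


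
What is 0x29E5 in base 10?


29E5 hex = 10725 decimal

10725


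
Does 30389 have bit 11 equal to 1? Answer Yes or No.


0b111011010110101, bit 11 = 0. No

No


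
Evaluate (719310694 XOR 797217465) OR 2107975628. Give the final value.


Step 1: 719310694 ^ 797217465 = 89873887
Step 2: 89873887 | 2107975628 = 2113896415

2113896415


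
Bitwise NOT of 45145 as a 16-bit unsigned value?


~0b1011000001011001 = 0b100111110100110 = 20390 (16-bit unsigned)

20390


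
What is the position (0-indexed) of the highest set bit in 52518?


0b1100110100100110. Highest set bit at position 15

15


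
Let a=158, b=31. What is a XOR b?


158 ^ 31 = 129

129


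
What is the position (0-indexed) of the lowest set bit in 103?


0b1100111. Lowest set bit at position 0

0


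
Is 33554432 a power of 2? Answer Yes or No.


0b10000000000000000000000000. Only one bit set => Yes

Yes


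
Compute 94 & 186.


0b1011110 & 0b10111010 = 0b11010 = 26

26


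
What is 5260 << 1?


0b1010010001100 << 1 = 0b10100100011000 = 10520

10520


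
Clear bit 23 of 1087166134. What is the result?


1087166134 & ~(1 << 23) = 1078777526

1078777526


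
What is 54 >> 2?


0b110110 >> 2 = 0b1101 = 13

13


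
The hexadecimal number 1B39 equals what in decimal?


1B39 hex = 6969 decimal

6969


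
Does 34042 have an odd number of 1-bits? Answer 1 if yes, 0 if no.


0b1000010011111010 has 8 ones => parity 0

0


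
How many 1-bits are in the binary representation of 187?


0b10111011 has 6 set bits

6


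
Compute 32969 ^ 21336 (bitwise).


0b1000000011001001 ^ 0b101001101011000 = 0b1101001110010001 = 54161

54161


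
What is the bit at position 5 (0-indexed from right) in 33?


0b100001, position 5 = 1

1


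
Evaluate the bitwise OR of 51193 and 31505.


0b1100011111111001 | 0b111101100010001 = 0b1111111111111001 = 65529

65529


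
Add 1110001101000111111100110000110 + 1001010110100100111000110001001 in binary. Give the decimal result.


1110001101000111111100110000110 + 1001010110100100111000110001001 = 10111100011101100110101100001111 = 3161877263

3161877263


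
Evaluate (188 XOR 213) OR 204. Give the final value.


Step 1: 188 ^ 213 = 105
Step 2: 105 | 204 = 237

237


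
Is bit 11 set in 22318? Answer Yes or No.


0b101011100101110, bit 11 = 0. No

No


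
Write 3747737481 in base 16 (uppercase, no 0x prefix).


3747737481 = DF61EF89 hex

DF61EF89


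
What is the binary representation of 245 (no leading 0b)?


245 = 11110101 in binary

11110101


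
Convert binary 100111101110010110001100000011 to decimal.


100111101110010110001100000011 in decimal = 666460931

666460931


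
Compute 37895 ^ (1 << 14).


37895 ^ (1 << 14) = 37895 ^ 16384 = 54279

54279


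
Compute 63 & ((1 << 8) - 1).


63 & 255 = 63

63


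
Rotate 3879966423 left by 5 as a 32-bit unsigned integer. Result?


Rotate 0b11100111010000111001011011010111 left by 5 (32-bit) = 0b11101000011100101101101011111100 = 3899841276

3899841276


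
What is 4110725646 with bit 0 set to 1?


4110725646 | (1 << 0) = 4110725646 | 1 = 4110725647

4110725647


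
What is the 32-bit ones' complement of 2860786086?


2860786086 ^ 4294967295 = 1434181209

1434181209


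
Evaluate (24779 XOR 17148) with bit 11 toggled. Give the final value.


Step 1: 24779 ^ 17148 = 8759
Step 2: 8759 ^ (1 << 11) = 8759 ^ 2048 = 10807

10807


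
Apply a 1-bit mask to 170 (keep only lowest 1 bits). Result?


170 & 1 = 0

0


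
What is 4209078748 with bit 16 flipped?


4209078748 ^ (1 << 16) = 4209078748 ^ 65536 = 4209013212

4209013212


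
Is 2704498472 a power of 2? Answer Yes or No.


0b10100001001100110101111100101000. Multiple bits set => No

No


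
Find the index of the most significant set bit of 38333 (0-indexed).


0b1001010110111101. Highest set bit at position 15

15


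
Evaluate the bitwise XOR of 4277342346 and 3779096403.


0b11111110111100110001000010001010 ^ 0b11100001010000000110111101010011 = 0b11111101100110111111111011001 = 531857369

531857369


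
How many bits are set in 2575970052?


0b10011001100010100010111100000100 has 13 set bits

13


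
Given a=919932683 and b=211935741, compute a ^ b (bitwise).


919932683 ^ 211935741 = 980741878

980741878


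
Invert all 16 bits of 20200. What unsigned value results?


20200 ^ 65535 = 45335

45335


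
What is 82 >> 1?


0b1010010 >> 1 = 0b101001 = 41

41


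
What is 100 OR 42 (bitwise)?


0b1100100 | 0b101010 = 0b1101110 = 110

110


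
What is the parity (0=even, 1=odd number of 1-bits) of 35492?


0b1000101010100100 has 6 ones => parity 0

0


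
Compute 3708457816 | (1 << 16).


3708457816 | (1 << 16) = 3708457816 | 65536 = 3708523352

3708523352


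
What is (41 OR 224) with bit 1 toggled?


Step 1: 41 | 224 = 233
Step 2: 233 ^ (1 << 1) = 233 ^ 2 = 235

235


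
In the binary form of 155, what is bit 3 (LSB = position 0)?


0b10011011, position 3 = 1

1


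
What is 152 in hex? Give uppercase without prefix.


152 = 98 hex

98


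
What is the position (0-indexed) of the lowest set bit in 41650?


0b1010001010110010. Lowest set bit at position 1

1


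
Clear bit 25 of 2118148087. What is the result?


2118148087 & ~(1 << 25) = 2084593655

2084593655


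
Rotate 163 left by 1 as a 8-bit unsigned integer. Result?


Rotate 0b10100011 left by 1 (8-bit) = 0b1000111 = 71

71


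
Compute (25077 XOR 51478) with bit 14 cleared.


Step 1: 25077 ^ 51478 = 43235
Step 2: 43235 & ~(1 << 14) = 43235

43235


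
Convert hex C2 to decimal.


C2 hex = 194 decimal

194


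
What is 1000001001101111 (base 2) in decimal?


1000001001101111 in decimal = 33391

33391


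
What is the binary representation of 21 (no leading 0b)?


21 = 10101 in binary

10101


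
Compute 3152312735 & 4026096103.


0b10111011111001000111100110011111 & 0b11101111111110010101100111100111 = 0b10101011111000000101100110000111 = 2883606919

2883606919


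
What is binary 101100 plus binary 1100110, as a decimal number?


101100 + 1100110 = 10010010 = 146

146


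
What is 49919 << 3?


0b1100001011111111 << 3 = 0b1100001011111111000 = 399352

399352


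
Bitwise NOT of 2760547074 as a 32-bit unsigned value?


~0b10100100100010101001101100000010 = 0b1011011011101010110010011111101 = 1534420221 (32-bit unsigned)

1534420221


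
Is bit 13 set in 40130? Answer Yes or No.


0b1001110011000010, bit 13 = 0. No

No


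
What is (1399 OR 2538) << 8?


Step 1: 1399 | 2538 = 3583
Step 2: 3583 << 8 = 917248

917248


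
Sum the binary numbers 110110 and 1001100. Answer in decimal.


110110 + 1001100 = 10000010 = 130

130


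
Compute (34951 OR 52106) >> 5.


Step 1: 34951 | 52106 = 52111
Step 2: 52111 >> 5 = 1628

1628


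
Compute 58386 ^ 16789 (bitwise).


0b1110010000010010 ^ 0b100000110010101 = 0b1010010110000111 = 42375

42375


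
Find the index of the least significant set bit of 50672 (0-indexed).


0b1100010111110000. Lowest set bit at position 4

4


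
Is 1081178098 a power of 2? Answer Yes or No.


0b1000000011100010111011111110010. Multiple bits set => No

No


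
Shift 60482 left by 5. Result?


0b1110110001000010 << 5 = 0b111011000100001000000 = 1935424

1935424


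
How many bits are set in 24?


0b11000 has 2 set bits

2


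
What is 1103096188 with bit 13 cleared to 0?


1103096188 & ~(1 << 13) = 1103087996

1103087996


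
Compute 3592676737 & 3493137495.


0b11010110001000111110010110000001 & 0b11010000001101010000110001010111 = 0b11010000001000010000010000000001 = 3491824641

3491824641


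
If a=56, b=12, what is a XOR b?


56 ^ 12 = 52

52


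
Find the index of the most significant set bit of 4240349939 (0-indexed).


0b11111100101111101001101011110011. Highest set bit at position 31

31


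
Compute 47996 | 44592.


0b1011101101111100 | 0b1010111000110000 = 0b1011111101111100 = 49020

49020


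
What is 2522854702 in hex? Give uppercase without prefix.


2522854702 = 965FB52E hex

965FB52E


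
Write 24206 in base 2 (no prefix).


24206 = 101111010001110 in binary

101111010001110


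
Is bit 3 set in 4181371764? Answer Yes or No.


0b11111001001110101010101101110100, bit 3 = 0. No

No


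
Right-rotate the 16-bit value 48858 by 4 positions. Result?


Rotate 0b1011111011011010 right by 4 (16-bit) = 0b1010101111101101 = 44013

44013


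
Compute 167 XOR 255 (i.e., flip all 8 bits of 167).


167 ^ 255 = 88

88


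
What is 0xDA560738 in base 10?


DA560738 hex = 3663071032 decimal

3663071032


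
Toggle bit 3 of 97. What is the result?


97 ^ (1 << 3) = 97 ^ 8 = 105

105


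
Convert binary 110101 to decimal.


110101 in decimal = 53

53


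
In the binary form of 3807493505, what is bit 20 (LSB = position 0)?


0b11100010111100011011110110000001, position 20 = 1

1


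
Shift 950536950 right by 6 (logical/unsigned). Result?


0b111000101010000000101011110110 >> 6 = 0b111000101010000000101011 = 14852139

14852139


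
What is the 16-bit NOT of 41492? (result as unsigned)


~0b1010001000010100 = 0b101110111101011 = 24043 (16-bit unsigned)

24043


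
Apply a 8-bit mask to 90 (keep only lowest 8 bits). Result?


90 & 255 = 90

90


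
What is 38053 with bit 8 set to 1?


38053 | (1 << 8) = 38053 | 256 = 38309

38309


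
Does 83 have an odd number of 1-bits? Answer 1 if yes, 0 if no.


0b1010011 has 4 ones => parity 0

0


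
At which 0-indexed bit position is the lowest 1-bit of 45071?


0b1011000000001111. Lowest set bit at position 0

0


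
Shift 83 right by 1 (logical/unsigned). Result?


0b1010011 >> 1 = 0b101001 = 41

41


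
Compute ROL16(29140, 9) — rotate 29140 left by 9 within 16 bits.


Rotate 0b111000111010100 left by 9 (16-bit) = 0b1010100011100011 = 43235

43235


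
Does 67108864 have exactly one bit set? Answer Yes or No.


0b100000000000000000000000000. Only one bit set => Yes

Yes


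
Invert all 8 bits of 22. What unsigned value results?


22 ^ 255 = 233

233


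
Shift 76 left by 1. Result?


0b1001100 << 1 = 0b10011000 = 152

152


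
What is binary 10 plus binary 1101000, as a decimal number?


10 + 1101000 = 1101010 = 106

106


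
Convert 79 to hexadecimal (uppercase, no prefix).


79 = 4F hex

4F


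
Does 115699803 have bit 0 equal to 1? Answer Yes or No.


0b110111001010111000001011011, bit 0 = 1. Yes

Yes


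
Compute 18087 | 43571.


0b100011010100111 | 0b1010101000110011 = 0b1110111010110111 = 61111

61111


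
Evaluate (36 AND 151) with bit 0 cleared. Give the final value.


Step 1: 36 & 151 = 4
Step 2: 4 & ~(1 << 0) = 4

4


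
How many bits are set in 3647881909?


0b11011001011011100100001010110101 has 17 set bits

17


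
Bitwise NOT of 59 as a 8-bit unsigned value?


~0b111011 = 0b11000100 = 196 (8-bit unsigned)

196


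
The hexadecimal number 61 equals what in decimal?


61 hex = 97 decimal

97


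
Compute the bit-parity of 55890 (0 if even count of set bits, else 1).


0b1101101001010010 has 8 ones => parity 0

0


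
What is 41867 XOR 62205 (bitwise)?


0b1010001110001011 ^ 0b1111001011111101 = 0b101000101110110 = 20854

20854


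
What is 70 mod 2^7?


70 & 127 = 70

70


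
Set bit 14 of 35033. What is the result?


35033 | (1 << 14) = 35033 | 16384 = 51417

51417


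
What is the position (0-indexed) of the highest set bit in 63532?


0b1111100000101100. Highest set bit at position 15

15


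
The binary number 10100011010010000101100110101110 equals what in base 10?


10100011010010000101100110101110 in decimal = 2739427758

2739427758


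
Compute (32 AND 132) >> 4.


Step 1: 32 & 132 = 0
Step 2: 0 >> 4 = 0

0


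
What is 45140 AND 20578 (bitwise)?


0b1011000001010100 & 0b101000001100010 = 0b1000001000000 = 4160

4160


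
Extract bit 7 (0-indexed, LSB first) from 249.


0b11111001, position 7 = 1

1


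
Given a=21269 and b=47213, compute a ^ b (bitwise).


21269 ^ 47213 = 60280

60280


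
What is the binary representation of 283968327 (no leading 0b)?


283968327 = 10000111011010000001101000111 in binary

10000111011010000001101000111


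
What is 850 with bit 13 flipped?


850 ^ (1 << 13) = 850 ^ 8192 = 9042

9042


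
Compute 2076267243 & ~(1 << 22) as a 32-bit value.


2076267243 & ~(1 << 22) = 2072072939

2072072939


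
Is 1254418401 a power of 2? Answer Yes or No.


0b1001010110001001110011111100001. Multiple bits set => No

No


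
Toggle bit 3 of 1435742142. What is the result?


1435742142 ^ (1 << 3) = 1435742142 ^ 8 = 1435742134

1435742134


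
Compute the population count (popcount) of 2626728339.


0b10011100100100001011000110010011 has 14 set bits

14


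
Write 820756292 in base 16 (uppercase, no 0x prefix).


820756292 = 30EBBF44 hex

30EBBF44


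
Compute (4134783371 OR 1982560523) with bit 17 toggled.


Step 1: 4134783371 | 1982560523 = 4135319947
Step 2: 4135319947 ^ (1 << 17) = 4135319947 ^ 131072 = 4135188875

4135188875


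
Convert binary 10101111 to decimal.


10101111 in decimal = 175

175


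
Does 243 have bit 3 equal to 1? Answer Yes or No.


0b11110011, bit 3 = 0. No

No


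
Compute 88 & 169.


0b1011000 & 0b10101001 = 0b1000 = 8

8


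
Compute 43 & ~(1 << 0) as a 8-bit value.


43 & ~(1 << 0) = 42

42


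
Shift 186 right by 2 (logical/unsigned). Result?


0b10111010 >> 2 = 0b101110 = 46

46


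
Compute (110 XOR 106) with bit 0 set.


Step 1: 110 ^ 106 = 4
Step 2: 4 | (1 << 0) = 4 | 1 = 5

5


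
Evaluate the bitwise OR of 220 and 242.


0b11011100 | 0b11110010 = 0b11111110 = 254

254


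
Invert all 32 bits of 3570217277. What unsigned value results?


3570217277 ^ 4294967295 = 724750018

724750018


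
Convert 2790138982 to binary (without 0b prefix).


2790138982 = 10100110010011100010010001100110 in binary

10100110010011100010010001100110


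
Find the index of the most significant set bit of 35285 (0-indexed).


0b1000100111010101. Highest set bit at position 15

15


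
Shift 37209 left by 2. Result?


0b1001000101011001 << 2 = 0b100100010101100100 = 148836

148836


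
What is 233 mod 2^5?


233 & 31 = 9

9


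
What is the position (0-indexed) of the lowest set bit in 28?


0b11100. Lowest set bit at position 2

2


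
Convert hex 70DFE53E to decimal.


70DFE53E hex = 1893721406 decimal

1893721406


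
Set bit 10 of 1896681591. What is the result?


1896681591 | (1 << 10) = 1896681591 | 1024 = 1896682615

1896682615


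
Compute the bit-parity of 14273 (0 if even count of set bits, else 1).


0b11011111000001 has 8 ones => parity 0

0


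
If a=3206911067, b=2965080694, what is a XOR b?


3206911067 ^ 2965080694 = 262020653

262020653


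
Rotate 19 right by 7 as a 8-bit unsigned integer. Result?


Rotate 0b10011 right by 7 (8-bit) = 0b100110 = 38

38


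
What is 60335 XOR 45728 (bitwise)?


0b1110101110101111 ^ 0b1011001010100000 = 0b101100100001111 = 22799

22799


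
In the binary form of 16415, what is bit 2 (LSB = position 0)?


0b100000000011111, position 2 = 1

1


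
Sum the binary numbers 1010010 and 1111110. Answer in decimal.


1010010 + 1111110 = 11010000 = 208

208


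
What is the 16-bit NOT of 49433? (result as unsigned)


~0b1100000100011001 = 0b11111011100110 = 16102 (16-bit unsigned)

16102


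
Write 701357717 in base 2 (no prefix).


701357717 = 101001110011011101111010010101 in binary

101001110011011101111010010101


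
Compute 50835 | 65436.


0b1100011010010011 | 0b1111111110011100 = 0b1111111110011111 = 65439

65439


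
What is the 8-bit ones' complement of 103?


103 ^ 255 = 152

152


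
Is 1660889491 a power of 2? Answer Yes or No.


0b1100010111111110010100110010011. Multiple bits set => No

No


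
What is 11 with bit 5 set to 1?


11 | (1 << 5) = 11 | 32 = 43

43


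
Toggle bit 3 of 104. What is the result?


104 ^ (1 << 3) = 104 ^ 8 = 96

96


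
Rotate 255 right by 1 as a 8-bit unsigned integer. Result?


Rotate 0b11111111 right by 1 (8-bit) = 0b11111111 = 255

255


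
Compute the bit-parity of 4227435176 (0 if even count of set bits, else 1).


0b11111011111110011000101010101000 has 19 ones => parity 1

1


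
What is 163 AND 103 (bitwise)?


0b10100011 & 0b1100111 = 0b100011 = 35

35


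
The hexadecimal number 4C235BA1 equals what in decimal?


4C235BA1 hex = 1277385633 decimal

1277385633


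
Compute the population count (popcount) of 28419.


0b110111100000011 has 8 set bits

8


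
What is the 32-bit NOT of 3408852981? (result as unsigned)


~0b11001011001011101111011111110101 = 0b110100110100010000100000001010 = 886114314 (32-bit unsigned)

886114314


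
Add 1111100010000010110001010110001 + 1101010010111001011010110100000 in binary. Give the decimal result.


1111100010000010110001010110001 + 1101010010111001011010110100000 = 11100110100111100001100001010001 = 3869120593

3869120593


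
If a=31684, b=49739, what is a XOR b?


31684 ^ 49739 = 47503

47503


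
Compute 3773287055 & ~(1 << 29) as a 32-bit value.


3773287055 & ~(1 << 29) = 3236416143

3236416143


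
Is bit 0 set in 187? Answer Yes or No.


0b10111011, bit 0 = 1. Yes

Yes


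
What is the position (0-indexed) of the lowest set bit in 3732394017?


0b11011110011101111101000000100001. Lowest set bit at position 0

0


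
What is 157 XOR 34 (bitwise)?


0b10011101 ^ 0b100010 = 0b10111111 = 191

191


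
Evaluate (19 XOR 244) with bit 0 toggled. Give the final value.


Step 1: 19 ^ 244 = 231
Step 2: 231 ^ (1 << 0) = 231 ^ 1 = 230

230


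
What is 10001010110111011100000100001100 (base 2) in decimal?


10001010110111011100000100001100 in decimal = 2329788684

2329788684


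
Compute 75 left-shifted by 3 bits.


0b1001011 << 3 = 0b1001011000 = 600

600


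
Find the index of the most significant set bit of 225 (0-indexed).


0b11100001. Highest set bit at position 7

7


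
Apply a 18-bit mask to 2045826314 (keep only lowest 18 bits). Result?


2045826314 & 262143 = 54538

54538


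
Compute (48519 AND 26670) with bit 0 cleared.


Step 1: 48519 & 26670 = 10246
Step 2: 10246 & ~(1 << 0) = 10246

10246


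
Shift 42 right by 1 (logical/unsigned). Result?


0b101010 >> 1 = 0b10101 = 21

21


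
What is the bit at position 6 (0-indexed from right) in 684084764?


0b101000110001100100111000011100, position 6 = 0

0


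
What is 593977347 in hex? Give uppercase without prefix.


593977347 = 23676003 hex

23676003


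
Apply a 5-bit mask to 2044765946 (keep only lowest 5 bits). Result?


2044765946 & 31 = 26

26


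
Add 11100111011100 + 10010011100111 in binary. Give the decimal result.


11100111011100 + 10010011100111 = 101111011000011 = 24259

24259


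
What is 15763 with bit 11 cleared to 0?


15763 & ~(1 << 11) = 13715

13715


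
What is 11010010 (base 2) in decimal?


11010010 in decimal = 210

210


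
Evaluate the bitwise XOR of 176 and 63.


0b10110000 ^ 0b111111 = 0b10001111 = 143

143


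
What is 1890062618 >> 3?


0b1110000101010000001000100011010 >> 3 = 0b1110000101010000001000100011 = 236257827

236257827


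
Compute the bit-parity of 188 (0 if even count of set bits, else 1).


0b10111100 has 5 ones => parity 1

1


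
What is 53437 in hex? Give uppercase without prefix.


53437 = D0BD hex

D0BD


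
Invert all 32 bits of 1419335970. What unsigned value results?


1419335970 ^ 4294967295 = 2875631325

2875631325


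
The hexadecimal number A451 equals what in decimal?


A451 hex = 42065 decimal

42065


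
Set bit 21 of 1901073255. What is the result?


1901073255 | (1 << 21) = 1901073255 | 2097152 = 1903170407

1903170407


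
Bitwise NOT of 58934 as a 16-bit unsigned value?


~0b1110011000110110 = 0b1100111001001 = 6601 (16-bit unsigned)

6601


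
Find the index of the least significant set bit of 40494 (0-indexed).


0b1001111000101110. Lowest set bit at position 1

1


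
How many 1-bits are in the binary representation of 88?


0b1011000 has 3 set bits

3


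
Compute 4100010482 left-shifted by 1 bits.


0b11110100011000010011000111110010 << 1 = 0b111101000110000100110001111100100 = 8200020964

8200020964


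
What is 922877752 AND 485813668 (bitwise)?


0b110111000000011111111100111000 & 0b11100111101001110110110100100 = 0b10100000000001110110100100000 = 335605024

335605024


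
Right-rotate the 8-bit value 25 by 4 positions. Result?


Rotate 0b11001 right by 4 (8-bit) = 0b10010001 = 145

145


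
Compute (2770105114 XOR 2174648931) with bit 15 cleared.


Step 1: 2770105114 ^ 2174648931 = 612561273
Step 2: 612561273 & ~(1 << 15) = 612528505

612528505


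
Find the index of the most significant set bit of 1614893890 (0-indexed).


0b1100000010000010101001101000010. Highest set bit at position 30

30


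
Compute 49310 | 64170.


0b1100000010011110 | 0b1111101010101010 = 0b1111101010111110 = 64190

64190


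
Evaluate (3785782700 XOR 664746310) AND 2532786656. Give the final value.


Step 1: 3785782700 ^ 664746310 = 3325644010
Step 2: 3325644010 & 2532786656 = 2251374816

2251374816


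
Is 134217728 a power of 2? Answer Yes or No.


0b1000000000000000000000000000. Only one bit set => Yes

Yes


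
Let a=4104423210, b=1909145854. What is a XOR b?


4104423210 ^ 1909145854 = 2238695380

2238695380


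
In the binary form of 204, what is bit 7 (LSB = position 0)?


0b11001100, position 7 = 1

1


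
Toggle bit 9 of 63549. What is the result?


63549 ^ (1 << 9) = 63549 ^ 512 = 64061

64061


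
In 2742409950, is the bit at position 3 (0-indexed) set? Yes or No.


0b10100011011101011101101011011110, bit 3 = 1. Yes

Yes


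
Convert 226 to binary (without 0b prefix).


226 = 11100010 in binary

11100010


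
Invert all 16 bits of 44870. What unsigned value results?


44870 ^ 65535 = 20665

20665


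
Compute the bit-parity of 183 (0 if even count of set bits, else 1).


0b10110111 has 6 ones => parity 0

0


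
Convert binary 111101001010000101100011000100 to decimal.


111101001010000101100011000100 in decimal = 1026054340

1026054340


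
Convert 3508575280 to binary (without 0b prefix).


3508575280 = 11010001001000001001110000110000 in binary

11010001001000001001110000110000


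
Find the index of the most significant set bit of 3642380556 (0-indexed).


0b11011001000110100101000100001100. Highest set bit at position 31

31


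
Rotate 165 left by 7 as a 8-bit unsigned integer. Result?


Rotate 0b10100101 left by 7 (8-bit) = 0b11010010 = 210

210


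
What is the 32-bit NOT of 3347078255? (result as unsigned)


~0b11000111100000000101110001101111 = 0b111000011111111010001110010000 = 947889040 (32-bit unsigned)

947889040


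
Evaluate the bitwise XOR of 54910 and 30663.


0b1101011001111110 ^ 0b111011111000111 = 0b1010000110111001 = 41401

41401


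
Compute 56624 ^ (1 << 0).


56624 ^ (1 << 0) = 56624 ^ 1 = 56625

56625


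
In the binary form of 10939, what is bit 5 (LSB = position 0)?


0b10101010111011, position 5 = 1

1


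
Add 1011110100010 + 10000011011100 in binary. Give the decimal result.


1011110100010 + 10000011011100 = 11100001111110 = 14462

14462


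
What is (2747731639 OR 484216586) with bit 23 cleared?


Step 1: 2747731639 | 484216586 = 3219099583
Step 2: 3219099583 & ~(1 << 23) = 3210710975

3210710975


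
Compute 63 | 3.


0b111111 | 0b11 = 0b111111 = 63

63


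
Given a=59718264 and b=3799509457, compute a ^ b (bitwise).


59718264 ^ 3799509457 = 3791180713

3791180713


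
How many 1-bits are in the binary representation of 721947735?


0b101011000010000000110001010111 has 12 set bits

12


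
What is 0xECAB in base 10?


ECAB hex = 60587 decimal

60587


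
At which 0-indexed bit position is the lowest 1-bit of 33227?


0b1000000111001011. Lowest set bit at position 0

0


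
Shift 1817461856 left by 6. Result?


0b1101100010101000100010001100000 << 6 = 0b1101100010101000100010001100000000000 = 116317558784

116317558784


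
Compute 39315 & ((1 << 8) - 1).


39315 & 255 = 147

147


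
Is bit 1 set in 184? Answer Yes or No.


0b10111000, bit 1 = 0. No

No


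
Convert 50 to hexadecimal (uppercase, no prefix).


50 = 32 hex

32


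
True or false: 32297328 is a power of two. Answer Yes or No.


0b1111011001101000101110000. Multiple bits set => No

No


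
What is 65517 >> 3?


0b1111111111101101 >> 3 = 0b1111111111101 = 8189

8189


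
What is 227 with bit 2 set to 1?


227 | (1 << 2) = 227 | 4 = 231

231


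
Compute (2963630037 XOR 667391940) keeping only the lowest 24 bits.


Step 1: 2963630037 ^ 667391940 = 2539843601
Step 2: 2539843601 & 16777215 = 6483985

6483985


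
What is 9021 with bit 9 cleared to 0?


9021 & ~(1 << 9) = 8509

8509


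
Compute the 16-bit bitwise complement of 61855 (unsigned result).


~0b1111000110011111 = 0b111001100000 = 3680 (16-bit unsigned)

3680


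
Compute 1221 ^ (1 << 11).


1221 ^ (1 << 11) = 1221 ^ 2048 = 3269

3269


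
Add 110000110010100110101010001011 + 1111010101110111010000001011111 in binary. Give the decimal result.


110000110010100110101010001011 + 1111010101110111010000001011111 = 10101011100001100000101011101010 = 2877688554

2877688554


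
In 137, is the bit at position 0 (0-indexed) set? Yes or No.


0b10001001, bit 0 = 1. Yes

Yes


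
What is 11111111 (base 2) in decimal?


11111111 in decimal = 255

255


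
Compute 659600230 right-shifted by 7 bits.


0b100111010100001011001101100110 >> 7 = 0b10011101010000101100110 = 5153126

5153126


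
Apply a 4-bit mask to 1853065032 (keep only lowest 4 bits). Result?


1853065032 & 15 = 8

8


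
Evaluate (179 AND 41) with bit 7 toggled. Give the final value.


Step 1: 179 & 41 = 33
Step 2: 33 ^ (1 << 7) = 33 ^ 128 = 161

161


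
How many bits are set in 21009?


0b101001000010001 has 5 set bits

5


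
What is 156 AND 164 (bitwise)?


0b10011100 & 0b10100100 = 0b10000100 = 132

132


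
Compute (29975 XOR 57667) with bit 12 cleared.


Step 1: 29975 ^ 57667 = 37972
Step 2: 37972 & ~(1 << 12) = 33876

33876


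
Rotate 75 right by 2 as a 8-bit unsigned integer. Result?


Rotate 0b1001011 right by 2 (8-bit) = 0b11010010 = 210

210


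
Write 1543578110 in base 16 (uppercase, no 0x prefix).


1543578110 = 5C0121FE hex

5C0121FE


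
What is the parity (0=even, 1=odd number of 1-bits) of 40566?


0b1001111001110110 has 10 ones => parity 0

0


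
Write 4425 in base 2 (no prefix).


4425 = 1000101001001 in binary

1000101001001


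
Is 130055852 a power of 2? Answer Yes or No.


0b111110000000111111010101100. Multiple bits set => No

No


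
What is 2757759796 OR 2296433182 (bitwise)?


0b10100100011000000001001100110100 | 0b10001000111000001100101000011110 = 0b10101100111000001101101100111110 = 2900417342

2900417342


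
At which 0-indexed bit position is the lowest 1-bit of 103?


0b1100111. Lowest set bit at position 0

0


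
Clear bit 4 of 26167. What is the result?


26167 & ~(1 << 4) = 26151

26151


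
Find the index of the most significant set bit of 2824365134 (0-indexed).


0b10101000010110000110010001001110. Highest set bit at position 31

31


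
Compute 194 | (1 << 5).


194 | (1 << 5) = 194 | 32 = 226

226


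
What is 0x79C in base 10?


79C hex = 1948 decimal

1948


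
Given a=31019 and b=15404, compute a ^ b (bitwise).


31019 ^ 15404 = 17671

17671


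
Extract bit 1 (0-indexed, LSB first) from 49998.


0b1100001101001110, position 1 = 1

1


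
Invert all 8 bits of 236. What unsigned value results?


236 ^ 255 = 19

19


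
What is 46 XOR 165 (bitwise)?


0b101110 ^ 0b10100101 = 0b10001011 = 139

139


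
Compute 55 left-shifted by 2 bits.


0b110111 << 2 = 0b11011100 = 220

220


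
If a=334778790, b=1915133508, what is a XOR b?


334778790 ^ 1915133508 = 1641205730

1641205730


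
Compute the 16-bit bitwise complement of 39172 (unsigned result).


~0b1001100100000100 = 0b110011011111011 = 26363 (16-bit unsigned)

26363


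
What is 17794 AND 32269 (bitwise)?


0b100010110000010 & 0b111111000001101 = 0b100010000000000 = 17408

17408


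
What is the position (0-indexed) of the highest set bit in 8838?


0b10001010000110. Highest set bit at position 13

13


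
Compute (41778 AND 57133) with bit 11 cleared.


Step 1: 41778 & 57133 = 33568
Step 2: 33568 & ~(1 << 11) = 33568

33568


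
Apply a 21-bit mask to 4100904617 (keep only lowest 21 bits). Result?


4100904617 & 2097151 = 972457

972457


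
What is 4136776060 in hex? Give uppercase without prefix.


4136776060 = F692317C hex

F692317C


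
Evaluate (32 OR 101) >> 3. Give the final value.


Step 1: 32 | 101 = 101
Step 2: 101 >> 3 = 12

12


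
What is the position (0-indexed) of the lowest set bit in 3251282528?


0b11000001110010101010001001100000. Lowest set bit at position 5

5


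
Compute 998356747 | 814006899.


0b111011100000011011011100001011 | 0b110000100001001100001001110011 = 0b111011100001011111011101111011 = 998635387

998635387


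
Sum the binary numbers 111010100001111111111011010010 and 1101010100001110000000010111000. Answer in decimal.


111010100001111111111011010010 + 1101010100001110000000010111000 = 10100101000011101111111110001010 = 2769223562

2769223562


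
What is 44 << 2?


0b101100 << 2 = 0b10110000 = 176

176


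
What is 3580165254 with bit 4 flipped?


3580165254 ^ (1 << 4) = 3580165254 ^ 16 = 3580165270

3580165270


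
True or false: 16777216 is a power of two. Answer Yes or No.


0b1000000000000000000000000. Only one bit set => Yes

Yes


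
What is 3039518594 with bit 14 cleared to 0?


3039518594 & ~(1 << 14) = 3039502210

3039502210


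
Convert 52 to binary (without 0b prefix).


52 = 110100 in binary

110100


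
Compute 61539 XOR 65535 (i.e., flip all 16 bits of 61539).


61539 ^ 65535 = 3996

3996


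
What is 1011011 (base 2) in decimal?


1011011 in decimal = 91

91


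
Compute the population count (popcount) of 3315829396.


0b11000101101000111000101010010100 has 14 set bits

14


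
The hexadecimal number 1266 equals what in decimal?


1266 hex = 4710 decimal

4710


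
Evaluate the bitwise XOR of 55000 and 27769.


0b1101011011011000 ^ 0b110110001111001 = 0b1011101010100001 = 47777

47777


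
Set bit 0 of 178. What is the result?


178 | (1 << 0) = 178 | 1 = 179

179


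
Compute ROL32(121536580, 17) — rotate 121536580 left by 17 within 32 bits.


Rotate 0b111001111101000000001000100 left by 17 (32-bit) = 0b100010000000111001111101 = 8916605

8916605


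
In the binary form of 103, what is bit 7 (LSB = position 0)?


0b1100111, position 7 = 0

0


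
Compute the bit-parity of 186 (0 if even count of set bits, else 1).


0b10111010 has 5 ones => parity 1

1


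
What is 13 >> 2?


0b1101 >> 2 = 0b11 = 3

3


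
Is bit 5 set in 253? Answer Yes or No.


0b11111101, bit 5 = 1. Yes

Yes


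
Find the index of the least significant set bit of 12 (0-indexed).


0b1100. Lowest set bit at position 2

2


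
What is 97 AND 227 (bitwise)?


0b1100001 & 0b11100011 = 0b1100001 = 97

97


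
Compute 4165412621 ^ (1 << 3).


4165412621 ^ (1 << 3) = 4165412621 ^ 8 = 4165412613

4165412613


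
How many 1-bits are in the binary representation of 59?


0b111011 has 5 set bits

5


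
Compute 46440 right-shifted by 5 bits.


0b1011010101101000 >> 5 = 0b10110101011 = 1451

1451


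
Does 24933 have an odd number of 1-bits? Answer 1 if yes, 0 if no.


0b110000101100101 has 7 ones => parity 1

1


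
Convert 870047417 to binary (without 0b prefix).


870047417 = 110011110110111101111010111001 in binary

110011110110111101111010111001


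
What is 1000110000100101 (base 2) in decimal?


1000110000100101 in decimal = 35877

35877


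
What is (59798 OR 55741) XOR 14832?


Step 1: 59798 | 55741 = 63935
Step 2: 63935 ^ 14832 = 49231

49231


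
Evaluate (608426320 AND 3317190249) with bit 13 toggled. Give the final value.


Step 1: 608426320 & 3317190249 = 67127360
Step 2: 67127360 ^ (1 << 13) = 67127360 ^ 8192 = 67135552

67135552


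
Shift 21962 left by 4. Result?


0b101010111001010 << 4 = 0b1010101110010100000 = 351392

351392


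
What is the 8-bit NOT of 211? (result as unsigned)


~0b11010011 = 0b101100 = 44 (8-bit unsigned)

44


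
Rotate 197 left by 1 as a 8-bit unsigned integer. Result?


Rotate 0b11000101 left by 1 (8-bit) = 0b10001011 = 139

139


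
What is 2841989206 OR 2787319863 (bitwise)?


0b10101001011001010101000001010110 | 0b10100110001000110010000000110111 = 0b10101111011001110111000001110111 = 2942791799

2942791799


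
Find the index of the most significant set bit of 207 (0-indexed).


0b11001111. Highest set bit at position 7

7


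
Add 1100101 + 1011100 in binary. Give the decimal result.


1100101 + 1011100 = 11000001 = 193

193


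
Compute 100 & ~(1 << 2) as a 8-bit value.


100 & ~(1 << 2) = 96

96


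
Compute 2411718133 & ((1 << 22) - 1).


2411718133 & 4194303 = 4187637

4187637


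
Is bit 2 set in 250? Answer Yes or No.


0b11111010, bit 2 = 0. No

No


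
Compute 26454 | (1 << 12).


26454 | (1 << 12) = 26454 | 4096 = 30550

30550


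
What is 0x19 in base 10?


19 hex = 25 decimal

25


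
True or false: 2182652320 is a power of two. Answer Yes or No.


0b10000010000110001010000110100000. Multiple bits set => No

No


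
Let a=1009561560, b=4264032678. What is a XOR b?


1009561560 ^ 4264032678 = 3255522942

3255522942


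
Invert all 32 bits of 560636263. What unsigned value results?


560636263 ^ 4294967295 = 3734331032

3734331032


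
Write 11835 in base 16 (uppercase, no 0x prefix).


11835 = 2E3B hex

2E3B


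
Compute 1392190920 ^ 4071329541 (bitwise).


0b1010010111110110010010111001000 ^ 0b11110010101010111000111100000101 = 0b10100000010100001010101011001101 = 2689641165

2689641165


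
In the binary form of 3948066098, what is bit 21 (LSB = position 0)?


0b11101011010100101011010100110010, position 21 = 0

0


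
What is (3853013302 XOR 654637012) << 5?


Step 1: 3853013302 ^ 654637012 = 3266094818
Step 2: 3266094818 << 5 = 104515034176

104515034176


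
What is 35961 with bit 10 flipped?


35961 ^ (1 << 10) = 35961 ^ 1024 = 34937

34937


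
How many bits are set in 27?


0b11011 has 4 set bits

4


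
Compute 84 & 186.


0b1010100 & 0b10111010 = 0b10000 = 16

16


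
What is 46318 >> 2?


0b1011010011101110 >> 2 = 0b10110100111011 = 11579

11579


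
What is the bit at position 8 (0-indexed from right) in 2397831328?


0b10001110111011000000000010100000, position 8 = 0

0


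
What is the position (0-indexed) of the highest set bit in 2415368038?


0b10001111111101111001011101100110. Highest set bit at position 31

31


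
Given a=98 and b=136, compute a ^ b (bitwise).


98 ^ 136 = 234

234


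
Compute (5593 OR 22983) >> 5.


Step 1: 5593 | 22983 = 24031
Step 2: 24031 >> 5 = 750

750


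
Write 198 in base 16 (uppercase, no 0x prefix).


198 = C6 hex

C6


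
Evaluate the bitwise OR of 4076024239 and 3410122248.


0b11110010111100110011000110101111 | 0b11001011010000100101011000001000 = 0b11111011111100110111011110101111 = 4227037103

4227037103


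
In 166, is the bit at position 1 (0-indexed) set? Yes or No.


0b10100110, bit 1 = 1. Yes

Yes


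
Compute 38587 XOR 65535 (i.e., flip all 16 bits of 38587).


38587 ^ 65535 = 26948

26948


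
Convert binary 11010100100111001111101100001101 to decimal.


11010100100111001111101100001101 in decimal = 3567057677

3567057677


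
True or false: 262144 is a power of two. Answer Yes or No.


0b1000000000000000000. Only one bit set => Yes

Yes


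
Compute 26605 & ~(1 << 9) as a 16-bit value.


26605 & ~(1 << 9) = 26093

26093


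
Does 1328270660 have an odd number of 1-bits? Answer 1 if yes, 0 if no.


0b1001111001010111100110101000100 has 16 ones => parity 0

0


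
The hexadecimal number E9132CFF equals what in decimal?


E9132CFF hex = 3910348031 decimal

3910348031


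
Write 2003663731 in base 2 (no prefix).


2003663731 = 1110111011011010111101101110011 in binary

1110111011011010111101101110011


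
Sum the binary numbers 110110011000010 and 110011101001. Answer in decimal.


110110011000010 + 110011101001 = 111100110101011 = 31147

31147


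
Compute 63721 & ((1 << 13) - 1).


63721 & 8191 = 6377

6377
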